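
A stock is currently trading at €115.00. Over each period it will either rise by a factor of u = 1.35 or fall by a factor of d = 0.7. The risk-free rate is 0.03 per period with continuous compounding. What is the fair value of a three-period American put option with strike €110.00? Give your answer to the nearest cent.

Risk-neutral probability p = (e^0.03 − 0.7)/(1.35 − 0.7) = 0.3305/0.6500 = 0.5084
Terminal stock prices: S_uuu = 282.9, S_uud = 146.7, S_udd = 76.07, S_ddd = 39.44
Terminal payoffs (K − S): max(-172.9, 0) = 0, max(-36.71, 0) = 0, max(33.93, 0) = 33.93, max(70.56, 0) = 70.56
Node uu (S = 209.6): continuation = e^(−0.03)·[0.5084·0.0000 + 0.4916·0.0000] = 0.0000; exercise value = 0.0000 ≤ continuation, so V_uu = 0.0000
Node ud (S = 108.7): continuation = e^(−0.03)·[0.5084·0.0000 + 0.4916·33.9275] = 16.1861; exercise value = 1.3250 ≤ continuation, so V_ud = 16.1861
Node dd (S = 56.35): continuation = e^(−0.03)·[0.5084·33.9275 + 0.4916·70.5550] = 50.3990; exercise value = 53.6500 > continuation, so V_dd = 53.6500 (exercise)
Node u (S = 155.2): continuation = e^(−0.03)·[0.5084·0.0000 + 0.4916·16.1861] = 7.7221; exercise value = 0.0000 ≤ continuation, so V_u = 7.7221
Node d (S = 80.5): continuation = e^(−0.03)·[0.5084·16.1861 + 0.4916·53.6500] = 33.5810; exercise value = 29.5000 ≤ continuation, so V_d = 33.5810
Node 0 (S = 115): continuation = e^(−0.03)·[0.5084·7.7221 + 0.4916·33.5810] = 19.8306; exercise value = 0.0000 ≤ continuation, so V_0 = 19.8306

€19.83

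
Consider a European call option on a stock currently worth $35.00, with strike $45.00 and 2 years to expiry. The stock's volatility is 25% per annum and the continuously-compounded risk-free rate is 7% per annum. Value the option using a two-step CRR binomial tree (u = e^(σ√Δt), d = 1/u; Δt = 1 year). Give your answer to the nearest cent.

CRR parameters: u = e^(σ√Δt) = e^(0.25·√1) = 1.2840, d = 1/u = 0.7788
Per-period rate: rΔt = 0.07·1 = 0.07, so R = e^0.07 = 1.0725
Risk-neutral probability p = (e^0.07 − 0.7788)/(1.2840 − 0.7788) = 0.2937/0.5052 = 0.5813
Terminal stock prices: S_uu = 57.71, S_ud = 35, S_dd = 21.23
Terminal payoffs (S − K): max(12.71, 0) = 12.71, max(-10, 0) = 0, max(-23.77, 0) = 0
Node u (S = 44.94): V_u = e^(−0.07)·[0.5813·12.7052 + 0.4187·0.0000] = 6.8867
Node d (S = 27.26): V_d = e^(−0.07)·[0.5813·0.0000 + 0.4187·0.0000] = 0.0000
Node 0 (S = 35): V_0 = e^(−0.07)·[0.5813·6.8867 + 0.4187·0.0000] = 3.7329

$3.73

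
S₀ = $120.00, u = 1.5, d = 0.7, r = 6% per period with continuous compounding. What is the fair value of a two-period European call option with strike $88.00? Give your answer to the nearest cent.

Risk-neutral probability p = (e^0.06 − 0.7)/(1.5 − 0.7) = 0.3618/0.8000 = 0.4523
Terminal stock prices: S_uu = 270, S_ud = 126, S_dd = 58.8
Terminal payoffs (S − K): max(182, 0) = 182, max(38, 0) = 38, max(-29.2, 0) = 0
Node u (S = 180): V_u = e^(−0.06)·[0.4523·182.0000 + 0.5477·38.0000] = 97.1247
Node d (S = 84): V_d = e^(−0.06)·[0.4523·38.0000 + 0.5477·0.0000] = 16.1863
Node 0 (S = 120): V_0 = e^(−0.06)·[0.4523·97.1247 + 0.5477·16.1863] = 49.7199

$49.72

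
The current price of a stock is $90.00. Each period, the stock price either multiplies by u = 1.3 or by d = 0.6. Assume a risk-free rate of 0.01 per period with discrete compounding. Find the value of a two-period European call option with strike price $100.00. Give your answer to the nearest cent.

Risk-neutral probability p = (1 + 0.01 − 0.6)/(1.3 − 0.6) = 0.4100/0.7000 = 0.5857
Terminal stock prices: S_uu = 152.1, S_ud = 70.2, S_dd = 32.4
Terminal payoffs (S − K): max(52.1, 0) = 52.1, max(-29.8, 0) = 0, max(-67.6, 0) = 0
Node u (S = 117): V_u = 1/1.01·[0.5857·52.1000 + 0.4143·0.0000] = 30.2136
Node d (S = 54): V_d = 1/1.01·[0.5857·0.0000 + 0.4143·0.0000] = 0.0000
Node 0 (S = 90): V_0 = 1/1.01·[0.5857·30.2136 + 0.4143·0.0000] = 17.5213

$17.52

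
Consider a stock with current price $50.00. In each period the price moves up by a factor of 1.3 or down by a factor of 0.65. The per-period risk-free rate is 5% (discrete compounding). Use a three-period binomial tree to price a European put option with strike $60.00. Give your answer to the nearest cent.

$11.87

Risk-neutral probability p = (1 + 0.05 − 0.65)/(1.3 − 0.65) = 0.4000/0.6500 = 0.6154
Terminal stock prices: S_uuu = 109.9, S_uud = 54.93, S_udd = 27.46, S_ddd = 13.73
Terminal payoffs (K − S): max(-49.85, 0) = 0, max(5.075, 0) = 5.075, max(32.54, 0) = 32.54, max(46.27, 0) = 46.27
Node uu (S = 84.5): V_uu = 1/1.05·[0.6154·0.0000 + 0.3846·5.0750] = 1.8590
Node ud (S = 42.25): V_ud = 1/1.05·[0.6154·5.0750 + 0.3846·32.5375] = 14.8929
Node dd (S = 21.13): V_dd = 1/1.05·[0.6154·32.5375 + 0.3846·46.2687] = 36.0179
Node u (S = 65): V_u = 1/1.05·[0.6154·1.8590 + 0.3846·14.8929] = 6.5448
Node d (S = 32.5): V_d = 1/1.05·[0.6154·14.8929 + 0.3846·36.0179] = 21.9218
Node 0 (S = 50): V_0 = 1/1.05·[0.6154·6.5448 + 0.3846·21.9218] = 11.8657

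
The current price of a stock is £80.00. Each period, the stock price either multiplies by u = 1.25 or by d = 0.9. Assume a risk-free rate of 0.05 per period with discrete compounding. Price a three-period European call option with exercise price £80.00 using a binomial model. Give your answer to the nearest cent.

Risk-neutral probability p = (1 + 0.05 − 0.9)/(1.25 − 0.9) = 0.1500/0.3500 = 0.4286
Terminal stock prices: S_uuu = 156.2, S_uud = 112.5, S_udd = 81, S_ddd = 58.32
Terminal payoffs (S − K): max(76.25, 0) = 76.25, max(32.5, 0) = 32.5, max(1, 0) = 1, max(-21.68, 0) = 0
Node uu (S = 125): V_uu = 1/1.05·[0.4286·76.2500 + 0.5714·32.5000] = 48.8095
Node ud (S = 90): V_ud = 1/1.05·[0.4286·32.5000 + 0.5714·1.0000] = 13.8095
Node dd (S = 64.8): V_dd = 1/1.05·[0.4286·1.0000 + 0.5714·0.0000] = 0.4082
Node u (S = 100): V_u = 1/1.05·[0.4286·48.8095 + 0.5714·13.8095] = 27.4376
Node d (S = 72): V_d = 1/1.05·[0.4286·13.8095 + 0.5714·0.4082] = 5.8587
Node 0 (S = 80): V_0 = 1/1.05·[0.4286·27.4376 + 0.5714·5.8587] = 14.3874

£14.39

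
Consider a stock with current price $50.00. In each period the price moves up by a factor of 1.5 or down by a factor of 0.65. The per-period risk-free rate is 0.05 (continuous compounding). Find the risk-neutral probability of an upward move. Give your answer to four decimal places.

Risk-neutral probability p = (e^0.05 − 0.65)/(1.5 − 0.65) = 0.4013/0.8500 = 0.4721

p = 0.4721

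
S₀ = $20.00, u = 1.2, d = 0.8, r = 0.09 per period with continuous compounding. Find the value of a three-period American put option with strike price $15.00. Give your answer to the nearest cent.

$0.13

Risk-neutral probability p = (e^0.09 − 0.8)/(1.2 − 0.8) = 0.2942/0.4000 = 0.7354
Terminal stock prices: S_uuu = 34.56, S_uud = 23.04, S_udd = 15.36, S_ddd = 10.24
Terminal payoffs (K − S): max(-19.56, 0) = 0, max(-8.04, 0) = 0, max(-0.36, 0) = 0, max(4.76, 0) = 4.76
Node uu (S = 28.8): continuation = e^(−0.09)·[0.7354·0.0000 + 0.2646·0.0000] = 0.0000; exercise value = 0.0000 ≤ continuation, so V_uu = 0.0000
Node ud (S = 19.2): continuation = e^(−0.09)·[0.7354·0.0000 + 0.2646·0.0000] = 0.0000; exercise value = 0.0000 ≤ continuation, so V_ud = 0.0000
Node dd (S = 12.8): continuation = e^(−0.09)·[0.7354·0.0000 + 0.2646·4.7600] = 1.1509; exercise value = 2.2000 > continuation, so V_dd = 2.2000 (exercise)
Node u (S = 24): continuation = e^(−0.09)·[0.7354·0.0000 + 0.2646·0.0000] = 0.0000; exercise value = 0.0000 ≤ continuation, so V_u = 0.0000
Node d (S = 16): continuation = e^(−0.09)·[0.7354·0.0000 + 0.2646·2.2000] = 0.5319; exercise value = 0.0000 ≤ continuation, so V_d = 0.5319
Node 0 (S = 20): continuation = e^(−0.09)·[0.7354·0.0000 + 0.2646·0.5319] = 0.1286; exercise value = 0.0000 ≤ continuation, so V_0 = 0.1286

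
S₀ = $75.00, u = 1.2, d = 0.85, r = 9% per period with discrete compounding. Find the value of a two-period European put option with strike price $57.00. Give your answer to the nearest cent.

Risk-neutral probability p = (1 + 0.09 − 0.85)/(1.2 − 0.85) = 0.2400/0.3500 = 0.6857
Terminal stock prices: S_uu = 108, S_ud = 76.5, S_dd = 54.19
Terminal payoffs (K − S): max(-51, 0) = 0, max(-19.5, 0) = 0, max(2.813, 0) = 2.813
Node u (S = 90): V_u = 1/1.09·[0.6857·0.0000 + 0.3143·0.0000] = 0.0000
Node d (S = 63.75): V_d = 1/1.09·[0.6857·0.0000 + 0.3143·2.8125] = 0.8109
Node 0 (S = 75): V_0 = 1/1.09·[0.6857·0.0000 + 0.3143·0.8109] = 0.2338

$0.23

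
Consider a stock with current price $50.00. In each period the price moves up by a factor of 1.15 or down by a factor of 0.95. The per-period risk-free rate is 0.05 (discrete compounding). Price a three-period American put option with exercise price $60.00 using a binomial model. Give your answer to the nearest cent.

$10.00

Risk-neutral probability p = (1 + 0.05 − 0.95)/(1.15 − 0.95) = 0.1000/0.2000 = 0.5000
Terminal stock prices: S_uuu = 76.04, S_uud = 62.82, S_udd = 51.89, S_ddd = 42.87
Terminal payoffs (K − S): max(-16.04, 0) = 0, max(-2.819, 0) = 0, max(8.106, 0) = 8.106, max(17.13, 0) = 17.13
Node uu (S = 66.12): continuation = 1/1.05·[0.5000·0.0000 + 0.5000·0.0000] = 0.0000; exercise value = 0.0000 ≤ continuation, so V_uu = 0.0000
Node ud (S = 54.62): continuation = 1/1.05·[0.5000·0.0000 + 0.5000·8.1063] = 3.8601; exercise value = 5.3750 > continuation, so V_ud = 5.3750 (exercise)
Node dd (S = 45.12): continuation = 1/1.05·[0.5000·8.1063 + 0.5000·17.1313] = 12.0179; exercise value = 14.8750 > continuation, so V_dd = 14.8750 (exercise)
Node u (S = 57.5): continuation = 1/1.05·[0.5000·0.0000 + 0.5000·5.3750] = 2.5595; exercise value = 2.5000 ≤ continuation, so V_u = 2.5595
Node d (S = 47.5): continuation = 1/1.05·[0.5000·5.3750 + 0.5000·14.8750] = 9.6429; exercise value = 12.5000 > continuation, so V_d = 12.5000 (exercise)
Node 0 (S = 50): continuation = 1/1.05·[0.5000·2.5595 + 0.5000·12.5000] = 7.1712; exercise value = 10.0000 > continuation, so V_0 = 10.0000 (exercise)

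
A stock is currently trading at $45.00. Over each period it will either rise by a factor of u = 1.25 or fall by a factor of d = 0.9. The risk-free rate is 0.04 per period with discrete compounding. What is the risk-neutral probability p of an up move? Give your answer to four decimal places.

p = 0.4000

Risk-neutral probability p = (1 + 0.04 − 0.9)/(1.25 − 0.9) = 0.1400/0.3500 = 0.4000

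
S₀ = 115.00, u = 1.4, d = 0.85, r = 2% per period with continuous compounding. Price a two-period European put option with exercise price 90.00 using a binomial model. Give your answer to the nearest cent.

3.17

Risk-neutral probability p = (e^0.02 − 0.85)/(1.4 − 0.85) = 0.1702/0.5500 = 0.3095
Terminal stock prices: S_uu = 225.4, S_ud = 136.8, S_dd = 83.09
Terminal payoffs (K − S): max(-135.4, 0) = 0, max(-46.85, 0) = 0, max(6.913, 0) = 6.913
Node u (S = 161): V_u = e^(−0.02)·[0.3095·0.0000 + 0.6905·0.0000] = 0.0000
Node d (S = 97.75): V_d = e^(−0.02)·[0.3095·0.0000 + 0.6905·6.9125] = 4.6789
Node 0 (S = 115): V_0 = e^(−0.02)·[0.3095·0.0000 + 0.6905·4.6789] = 3.1670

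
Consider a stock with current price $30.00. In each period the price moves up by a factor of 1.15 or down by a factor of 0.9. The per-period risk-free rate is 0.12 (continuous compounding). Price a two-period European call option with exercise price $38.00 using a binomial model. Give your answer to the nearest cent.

Risk-neutral probability p = (e^0.12 − 0.9)/(1.15 − 0.9) = 0.2275/0.2500 = 0.9100
Terminal stock prices: S_uu = 39.67, S_ud = 31.05, S_dd = 24.3
Terminal payoffs (S − K): max(1.675, 0) = 1.675, max(-6.95, 0) = 0, max(-13.7, 0) = 0
Node u (S = 34.5): V_u = e^(−0.12)·[0.9100·1.6750 + 0.0900·0.0000] = 1.3519
Node d (S = 27): V_d = e^(−0.12)·[0.9100·0.0000 + 0.0900·0.0000] = 0.0000
Node 0 (S = 30): V_0 = e^(−0.12)·[0.9100·1.3519 + 0.0900·0.0000] = 1.0911

$1.09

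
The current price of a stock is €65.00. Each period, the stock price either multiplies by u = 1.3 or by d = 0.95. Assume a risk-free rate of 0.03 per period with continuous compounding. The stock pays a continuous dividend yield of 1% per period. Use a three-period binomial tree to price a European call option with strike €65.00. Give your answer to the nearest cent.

€8.00

Per-period risk-free factor R = e^0.03 = 1.0305; dividend-adjusted growth = e^(0.03−0.01) = 1.0202.
Risk-neutral probability p = (1.0202 − 0.95)/(1.3 − 0.95) = 0.0702/0.3500 = 0.2006
Terminal stock prices: S_uuu = 142.8, S_uud = 104.4, S_udd = 76.26, S_ddd = 55.73
Terminal payoffs (S − K): max(77.81, 0) = 77.81, max(39.36, 0) = 39.36, max(11.26, 0) = 11.26, max(-9.271, 0) = 0
Node uu (S = 109.9): V_uu = e^(−0.03)·[0.2006·77.8050 + 0.7994·39.3575] = 45.6780
Node ud (S = 80.27): V_ud = e^(−0.03)·[0.2006·39.3575 + 0.7994·11.2613] = 16.3973
Node dd (S = 58.66): V_dd = e^(−0.03)·[0.2006·11.2613 + 0.7994·0.0000] = 2.1920
Node u (S = 84.5): V_u = e^(−0.03)·[0.2006·45.6780 + 0.7994·16.3973] = 21.6121
Node d (S = 61.75): V_d = e^(−0.03)·[0.2006·16.3973 + 0.7994·2.1920] = 4.8922
Node 0 (S = 65): V_0 = e^(−0.03)·[0.2006·21.6121 + 0.7994·4.8922] = 8.0021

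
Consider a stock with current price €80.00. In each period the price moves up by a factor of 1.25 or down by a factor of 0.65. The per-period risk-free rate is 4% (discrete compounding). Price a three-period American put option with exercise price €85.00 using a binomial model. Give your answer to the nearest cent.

Risk-neutral probability p = (1 + 0.04 − 0.65)/(1.25 − 0.65) = 0.3900/0.6000 = 0.6500
Terminal stock prices: S_uuu = 156.2, S_uud = 81.25, S_udd = 42.25, S_ddd = 21.97
Terminal payoffs (K − S): max(-71.25, 0) = 0, max(3.75, 0) = 3.75, max(42.75, 0) = 42.75, max(63.03, 0) = 63.03
Node uu (S = 125): continuation = 1/1.04·[0.6500·0.0000 + 0.3500·3.7500] = 1.2620; exercise value = 0.0000 ≤ continuation, so V_uu = 1.2620
Node ud (S = 65): continuation = 1/1.04·[0.6500·3.7500 + 0.3500·42.7500] = 16.7308; exercise value = 20.0000 > continuation, so V_ud = 20.0000 (exercise)
Node dd (S = 33.8): continuation = 1/1.04·[0.6500·42.7500 + 0.3500·63.0300] = 47.9308; exercise value = 51.2000 > continuation, so V_dd = 51.2000 (exercise)
Node u (S = 100): continuation = 1/1.04·[0.6500·1.2620 + 0.3500·20.0000] = 7.5195; exercise value = 0.0000 ≤ continuation, so V_u = 7.5195
Node d (S = 52): continuation = 1/1.04·[0.6500·20.0000 + 0.3500·51.2000] = 29.7308; exercise value = 33.0000 > continuation, so V_d = 33.0000 (exercise)
Node 0 (S = 80): continuation = 1/1.04·[0.6500·7.5195 + 0.3500·33.0000] = 15.8055; exercise value = 5.0000 ≤ continuation, so V_0 = 15.8055

€15.81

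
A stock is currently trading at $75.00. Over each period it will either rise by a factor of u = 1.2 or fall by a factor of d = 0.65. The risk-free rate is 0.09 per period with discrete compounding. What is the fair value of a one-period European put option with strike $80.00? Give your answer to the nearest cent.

Risk-neutral probability p = (1 + 0.09 − 0.65)/(1.2 − 0.65) = 0.4400/0.5500 = 0.8000
Terminal stock prices: S_u = 90, S_d = 48.75
Terminal payoffs (K − S): max(-10, 0) = 0, max(31.25, 0) = 31.25
Node 0 (S = 75): V_0 = 1/1.09·[0.8000·0.0000 + 0.2000·31.2500] = 5.7339

$5.73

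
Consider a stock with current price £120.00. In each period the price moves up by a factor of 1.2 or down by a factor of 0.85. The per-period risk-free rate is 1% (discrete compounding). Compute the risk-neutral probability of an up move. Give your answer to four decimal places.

Risk-neutral probability p = (1 + 0.01 − 0.85)/(1.2 − 0.85) = 0.1600/0.3500 = 0.4571

p = 0.4571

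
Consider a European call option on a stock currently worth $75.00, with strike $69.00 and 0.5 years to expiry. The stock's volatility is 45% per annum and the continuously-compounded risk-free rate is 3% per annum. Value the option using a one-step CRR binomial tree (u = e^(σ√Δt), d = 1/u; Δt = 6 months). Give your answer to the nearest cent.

CRR parameters: u = e^(σ√Δt) = e^(0.45·√0.5) = 1.3746, d = 1/u = 0.7275
Per-period rate: rΔt = 0.03·0.5 = 0.015, so R = e^0.015 = 1.0151
Risk-neutral probability p = (e^0.015 − 0.7275)/(1.3746 − 0.7275) = 0.2877/0.6472 = 0.4445
Terminal stock prices: S_u = 103.1, S_d = 54.56
Terminal payoffs (S − K): max(34.1, 0) = 34.1, max(-14.44, 0) = 0
Node 0 (S = 75): V_0 = e^(−0.015)·[0.4445·34.0986 + 0.5555·0.0000] = 14.9301

$14.93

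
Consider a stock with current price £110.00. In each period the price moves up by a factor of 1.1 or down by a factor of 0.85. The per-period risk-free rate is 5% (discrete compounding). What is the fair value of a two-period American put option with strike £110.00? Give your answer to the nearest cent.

£4.18

Risk-neutral probability p = (1 + 0.05 − 0.85)/(1.1 − 0.85) = 0.2000/0.2500 = 0.8000
Terminal stock prices: S_uu = 133.1, S_ud = 102.9, S_dd = 79.47
Terminal payoffs (K − S): max(-23.1, 0) = 0, max(7.15, 0) = 7.15, max(30.53, 0) = 30.53
Node u (S = 121): continuation = 1/1.05·[0.8000·0.0000 + 0.2000·7.1500] = 1.3619; exercise value = 0.0000 ≤ continuation, so V_u = 1.3619
Node d (S = 93.5): continuation = 1/1.05·[0.8000·7.1500 + 0.2000·30.5250] = 11.2619; exercise value = 16.5000 > continuation, so V_d = 16.5000 (exercise)
Node 0 (S = 110): continuation = 1/1.05·[0.8000·1.3619 + 0.2000·16.5000] = 4.1805; exercise value = 0.0000 ≤ continuation, so V_0 = 4.1805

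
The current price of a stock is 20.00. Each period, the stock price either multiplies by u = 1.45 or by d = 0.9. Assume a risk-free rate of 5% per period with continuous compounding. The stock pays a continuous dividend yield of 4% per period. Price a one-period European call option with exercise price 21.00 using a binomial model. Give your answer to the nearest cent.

1.52

Per-period risk-free factor R = e^0.05 = 1.0513; dividend-adjusted growth = e^(0.05−0.04) = 1.0101.
Risk-neutral probability p = (1.0101 − 0.9)/(1.45 − 0.9) = 0.1101/0.5500 = 0.2001
Terminal stock prices: S_u = 29, S_d = 18
Terminal payoffs (S − K): max(8, 0) = 8, max(-3, 0) = 0
Node 0 (S = 20): V_0 = e^(−0.05)·[0.2001·8.0000 + 0.7999·0.0000] = 1.5227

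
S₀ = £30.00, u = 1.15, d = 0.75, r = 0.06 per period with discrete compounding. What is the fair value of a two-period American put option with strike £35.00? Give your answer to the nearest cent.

£5.00

Risk-neutral probability p = (1 + 0.06 − 0.75)/(1.15 − 0.75) = 0.3100/0.4000 = 0.7750
Terminal stock prices: S_uu = 39.67, S_ud = 25.88, S_dd = 16.88
Terminal payoffs (K − S): max(-4.675, 0) = 0, max(9.125, 0) = 9.125, max(18.12, 0) = 18.12
Node u (S = 34.5): continuation = 1/1.06·[0.7750·0.0000 + 0.2250·9.1250] = 1.9369; exercise value = 0.5000 ≤ continuation, so V_u = 1.9369
Node d (S = 22.5): continuation = 1/1.06·[0.7750·9.1250 + 0.2250·18.1250] = 10.5189; exercise value = 12.5000 > continuation, so V_d = 12.5000 (exercise)
Node 0 (S = 30): continuation = 1/1.06·[0.7750·1.9369 + 0.2250·12.5000] = 4.0694; exercise value = 5.0000 > continuation, so V_0 = 5.0000 (exercise)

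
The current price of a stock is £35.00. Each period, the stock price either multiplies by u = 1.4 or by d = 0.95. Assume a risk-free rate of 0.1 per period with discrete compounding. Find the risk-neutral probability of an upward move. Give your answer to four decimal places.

p = 0.3333

Risk-neutral probability p = (1 + 0.1 − 0.95)/(1.4 − 0.95) = 0.1500/0.4500 = 0.3333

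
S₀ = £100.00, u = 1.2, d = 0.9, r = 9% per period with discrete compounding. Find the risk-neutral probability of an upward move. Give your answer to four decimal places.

Risk-neutral probability p = (1 + 0.09 − 0.9)/(1.2 − 0.9) = 0.1900/0.3000 = 0.6333

p = 0.6333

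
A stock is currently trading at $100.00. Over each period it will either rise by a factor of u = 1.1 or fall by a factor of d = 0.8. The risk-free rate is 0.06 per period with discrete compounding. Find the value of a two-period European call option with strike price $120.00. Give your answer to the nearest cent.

$0.67

Risk-neutral probability p = (1 + 0.06 − 0.8)/(1.1 − 0.8) = 0.2600/0.3000 = 0.8667
Terminal stock prices: S_uu = 121, S_ud = 88, S_dd = 64
Terminal payoffs (S − K): max(1, 0) = 1, max(-32, 0) = 0, max(-56, 0) = 0
Node u (S = 110): V_u = 1/1.06·[0.8667·1.0000 + 0.1333·0.0000] = 0.8176
Node d (S = 80): V_d = 1/1.06·[0.8667·0.0000 + 0.1333·0.0000] = 0.0000
Node 0 (S = 100): V_0 = 1/1.06·[0.8667·0.8176 + 0.1333·0.0000] = 0.6685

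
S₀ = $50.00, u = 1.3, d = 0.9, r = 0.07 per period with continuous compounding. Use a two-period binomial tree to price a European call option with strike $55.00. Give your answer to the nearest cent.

$6.26

Risk-neutral probability p = (e^0.07 − 0.9)/(1.3 − 0.9) = 0.1725/0.4000 = 0.4313
Terminal stock prices: S_uu = 84.5, S_ud = 58.5, S_dd = 40.5
Terminal payoffs (S − K): max(29.5, 0) = 29.5, max(3.5, 0) = 3.5, max(-14.5, 0) = 0
Node u (S = 65): V_u = e^(−0.07)·[0.4313·29.5000 + 0.5687·3.5000] = 13.7183
Node d (S = 45): V_d = e^(−0.07)·[0.4313·3.5000 + 0.5687·0.0000] = 1.4074
Node 0 (S = 50): V_0 = e^(−0.07)·[0.4313·13.7183 + 0.5687·1.4074] = 6.2627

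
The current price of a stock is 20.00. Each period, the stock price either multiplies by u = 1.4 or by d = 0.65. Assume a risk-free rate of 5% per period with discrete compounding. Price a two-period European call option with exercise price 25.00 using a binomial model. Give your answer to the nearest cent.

3.66

Risk-neutral probability p = (1 + 0.05 − 0.65)/(1.4 − 0.65) = 0.4000/0.7500 = 0.5333
Terminal stock prices: S_uu = 39.2, S_ud = 18.2, S_dd = 8.45
Terminal payoffs (S − K): max(14.2, 0) = 14.2, max(-6.8, 0) = 0, max(-16.55, 0) = 0
Node u (S = 28): V_u = 1/1.05·[0.5333·14.2000 + 0.4667·0.0000] = 7.2127
Node d (S = 13): V_d = 1/1.05·[0.5333·0.0000 + 0.4667·0.0000] = 0.0000
Node 0 (S = 20): V_0 = 1/1.05·[0.5333·7.2127 + 0.4667·0.0000] = 3.6636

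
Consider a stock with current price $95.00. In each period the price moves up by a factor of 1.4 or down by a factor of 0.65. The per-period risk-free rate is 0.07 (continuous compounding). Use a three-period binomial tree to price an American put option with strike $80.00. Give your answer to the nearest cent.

Risk-neutral probability p = (e^0.07 − 0.65)/(1.4 − 0.65) = 0.4225/0.7500 = 0.5633
Terminal stock prices: S_uuu = 260.7, S_uud = 121, S_udd = 56.19, S_ddd = 26.09
Terminal payoffs (K − S): max(-180.7, 0) = 0, max(-41.03, 0) = 0, max(23.81, 0) = 23.81, max(53.91, 0) = 53.91
Node uu (S = 186.2): continuation = e^(−0.07)·[0.5633·0.0000 + 0.4367·0.0000] = 0.0000; exercise value = 0.0000 ≤ continuation, so V_uu = 0.0000
Node ud (S = 86.45): continuation = e^(−0.07)·[0.5633·0.0000 + 0.4367·23.8075] = 9.6929; exercise value = 0.0000 ≤ continuation, so V_ud = 9.6929
Node dd (S = 40.14): continuation = e^(−0.07)·[0.5633·23.8075 + 0.4367·53.9106] = 34.4540; exercise value = 39.8625 > continuation, so V_dd = 39.8625 (exercise)
Node u (S = 133): continuation = e^(−0.07)·[0.5633·0.0000 + 0.4367·9.6929] = 3.9463; exercise value = 0.0000 ≤ continuation, so V_u = 3.9463
Node d (S = 61.75): continuation = e^(−0.07)·[0.5633·9.6929 + 0.4367·39.8625] = 21.3207; exercise value = 18.2500 ≤ continuation, so V_d = 21.3207
Node 0 (S = 95): continuation = e^(−0.07)·[0.5633·3.9463 + 0.4367·21.3207] = 10.7532; exercise value = 0.0000 ≤ continuation, so V_0 = 10.7532

$10.75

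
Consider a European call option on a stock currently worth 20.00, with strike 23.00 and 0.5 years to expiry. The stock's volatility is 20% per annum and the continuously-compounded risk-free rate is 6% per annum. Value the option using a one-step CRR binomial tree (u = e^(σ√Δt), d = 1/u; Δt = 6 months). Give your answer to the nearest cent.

0.02

CRR parameters: u = e^(σ√Δt) = e^(0.2·√0.5) = 1.1519, d = 1/u = 0.8681
Per-period rate: rΔt = 0.06·0.5 = 0.03, so R = e^0.03 = 1.0305
Risk-neutral probability p = (e^0.03 − 0.8681)/(1.1519 − 0.8681) = 0.1623/0.2838 = 0.5720
Terminal stock prices: S_u = 23.04, S_d = 17.36
Terminal payoffs (S − K): max(0.0382, 0) = 0.0382, max(-5.638, 0) = 0
Node 0 (S = 20): V_0 = e^(−0.03)·[0.5720·0.0382 + 0.4280·0.0000] = 0.0212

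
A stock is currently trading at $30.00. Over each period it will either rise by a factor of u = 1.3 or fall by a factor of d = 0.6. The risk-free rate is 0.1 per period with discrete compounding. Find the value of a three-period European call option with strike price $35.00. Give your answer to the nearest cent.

$8.46

Risk-neutral probability p = (1 + 0.1 − 0.6)/(1.3 − 0.6) = 0.5000/0.7000 = 0.7143
Terminal stock prices: S_uuu = 65.91, S_uud = 30.42, S_udd = 14.04, S_ddd = 6.48
Terminal payoffs (S − K): max(30.91, 0) = 30.91, max(-4.58, 0) = 0, max(-20.96, 0) = 0, max(-28.52, 0) = 0
Node uu (S = 50.7): V_uu = 1/1.1·[0.7143·30.9100 + 0.2857·0.0000] = 20.0714
Node ud (S = 23.4): V_ud = 1/1.1·[0.7143·0.0000 + 0.2857·0.0000] = 0.0000
Node dd (S = 10.8): V_dd = 1/1.1·[0.7143·0.0000 + 0.2857·0.0000] = 0.0000
Node u (S = 39): V_u = 1/1.1·[0.7143·20.0714 + 0.2857·0.0000] = 13.0334
Node d (S = 18): V_d = 1/1.1·[0.7143·0.0000 + 0.2857·0.0000] = 0.0000
Node 0 (S = 30): V_0 = 1/1.1·[0.7143·13.0334 + 0.2857·0.0000] = 8.4632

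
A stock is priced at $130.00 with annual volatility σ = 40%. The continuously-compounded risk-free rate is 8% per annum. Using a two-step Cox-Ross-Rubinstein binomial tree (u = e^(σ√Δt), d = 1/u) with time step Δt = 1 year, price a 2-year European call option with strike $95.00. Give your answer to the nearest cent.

CRR parameters: u = e^(σ√Δt) = e^(0.4·√1) = 1.4918, d = 1/u = 0.6703
Per-period rate: rΔt = 0.08·1 = 0.08, so R = e^0.08 = 1.0833
Risk-neutral probability p = (e^0.08 − 0.6703)/(1.4918 − 0.6703) = 0.4130/0.8215 = 0.5027
Terminal stock prices: S_uu = 289.3, S_ud = 130, S_dd = 58.41
Terminal payoffs (S − K): max(194.3, 0) = 194.3, max(35, 0) = 35, max(-36.59, 0) = 0
Node u (S = 193.9): V_u = e^(−0.08)·[0.5027·194.3203 + 0.4973·35.0000] = 106.2412
Node d (S = 87.14): V_d = e^(−0.08)·[0.5027·35.0000 + 0.4973·0.0000] = 16.2416
Node 0 (S = 130): V_0 = e^(−0.08)·[0.5027·106.2412 + 0.4973·16.2416] = 56.7569

$56.76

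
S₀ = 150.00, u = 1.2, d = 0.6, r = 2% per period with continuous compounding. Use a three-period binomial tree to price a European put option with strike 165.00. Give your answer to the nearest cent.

Risk-neutral probability p = (e^0.02 − 0.6)/(1.2 − 0.6) = 0.4202/0.6000 = 0.7003
Terminal stock prices: S_uuu = 259.2, S_uud = 129.6, S_udd = 64.8, S_ddd = 32.4
Terminal payoffs (K − S): max(-94.2, 0) = 0, max(35.4, 0) = 35.4, max(100.2, 0) = 100.2, max(132.6, 0) = 132.6
Node uu (S = 216): V_uu = e^(−0.02)·[0.7003·0.0000 + 0.2997·35.4000] = 10.3981
Node ud (S = 108): V_ud = e^(−0.02)·[0.7003·35.4000 + 0.2997·100.2000] = 53.7328
Node dd (S = 54): V_dd = e^(−0.02)·[0.7003·100.2000 + 0.2997·132.6000] = 107.7328
Node u (S = 180): V_u = e^(−0.02)·[0.7003·10.3981 + 0.2997·53.7328] = 22.9209
Node d (S = 90): V_d = e^(−0.02)·[0.7003·53.7328 + 0.2997·107.7328] = 68.5303
Node 0 (S = 150): V_0 = e^(−0.02)·[0.7003·22.9209 + 0.2997·68.5303] = 35.8639

35.86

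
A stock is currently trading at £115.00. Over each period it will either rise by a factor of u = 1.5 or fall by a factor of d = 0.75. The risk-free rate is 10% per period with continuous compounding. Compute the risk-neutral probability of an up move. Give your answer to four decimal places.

p = 0.4736

Risk-neutral probability p = (e^0.1 − 0.75)/(1.5 − 0.75) = 0.3552/0.7500 = 0.4736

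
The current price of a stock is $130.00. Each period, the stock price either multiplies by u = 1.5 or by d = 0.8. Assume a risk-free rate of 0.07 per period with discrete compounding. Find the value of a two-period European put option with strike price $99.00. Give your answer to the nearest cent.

$5.21

Risk-neutral probability p = (1 + 0.07 − 0.8)/(1.5 − 0.8) = 0.2700/0.7000 = 0.3857
Terminal stock prices: S_uu = 292.5, S_ud = 156, S_dd = 83.2
Terminal payoffs (K − S): max(-193.5, 0) = 0, max(-57, 0) = 0, max(15.8, 0) = 15.8
Node u (S = 195): V_u = 1/1.07·[0.3857·0.0000 + 0.6143·0.0000] = 0.0000
Node d (S = 104): V_d = 1/1.07·[0.3857·0.0000 + 0.6143·15.8000] = 9.0708
Node 0 (S = 130): V_0 = 1/1.07·[0.3857·0.0000 + 0.6143·9.0708] = 5.2075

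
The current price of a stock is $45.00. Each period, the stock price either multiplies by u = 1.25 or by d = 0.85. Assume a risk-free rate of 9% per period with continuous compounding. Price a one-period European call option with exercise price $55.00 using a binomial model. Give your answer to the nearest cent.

Risk-neutral probability p = (e^0.09 − 0.85)/(1.25 − 0.85) = 0.2442/0.4000 = 0.6104
Terminal stock prices: S_u = 56.25, S_d = 38.25
Terminal payoffs (S − K): max(1.25, 0) = 1.25, max(-16.75, 0) = 0
Node 0 (S = 45): V_0 = e^(−0.09)·[0.6104·1.2500 + 0.3896·0.0000] = 0.6974

$0.70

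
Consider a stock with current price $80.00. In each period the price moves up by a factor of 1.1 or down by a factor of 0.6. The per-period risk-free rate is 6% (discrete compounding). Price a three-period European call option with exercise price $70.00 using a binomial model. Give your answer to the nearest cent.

$23.85

Risk-neutral probability p = (1 + 0.06 − 0.6)/(1.1 − 0.6) = 0.4600/0.5000 = 0.9200
Terminal stock prices: S_uuu = 106.5, S_uud = 58.08, S_udd = 31.68, S_ddd = 17.28
Terminal payoffs (S − K): max(36.48, 0) = 36.48, max(-11.92, 0) = 0, max(-38.32, 0) = 0, max(-52.72, 0) = 0
Node uu (S = 96.8): V_uu = 1/1.06·[0.9200·36.4800 + 0.0800·0.0000] = 31.6619
Node ud (S = 52.8): V_ud = 1/1.06·[0.9200·0.0000 + 0.0800·0.0000] = 0.0000
Node dd (S = 28.8): V_dd = 1/1.06·[0.9200·0.0000 + 0.0800·0.0000] = 0.0000
Node u (S = 88): V_u = 1/1.06·[0.9200·31.6619 + 0.0800·0.0000] = 27.4801
Node d (S = 48): V_d = 1/1.06·[0.9200·0.0000 + 0.0800·0.0000] = 0.0000
Node 0 (S = 80): V_0 = 1/1.06·[0.9200·27.4801 + 0.0800·0.0000] = 23.8507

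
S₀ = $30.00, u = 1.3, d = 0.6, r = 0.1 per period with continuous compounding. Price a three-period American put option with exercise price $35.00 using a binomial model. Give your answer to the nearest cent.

Risk-neutral probability p = (e^0.1 − 0.6)/(1.3 − 0.6) = 0.5052/0.7000 = 0.7217
Terminal stock prices: S_uuu = 65.91, S_uud = 30.42, S_udd = 14.04, S_ddd = 6.48
Terminal payoffs (K − S): max(-30.91, 0) = 0, max(4.58, 0) = 4.58, max(20.96, 0) = 20.96, max(28.52, 0) = 28.52
Node uu (S = 50.7): continuation = e^(−0.1)·[0.7217·0.0000 + 0.2783·4.5800] = 1.1534; exercise value = 0.0000 ≤ continuation, so V_uu = 1.1534
Node ud (S = 23.4): continuation = e^(−0.1)·[0.7217·4.5800 + 0.2783·20.9600] = 8.2693; exercise value = 11.6000 > continuation, so V_ud = 11.6000 (exercise)
Node dd (S = 10.8): continuation = e^(−0.1)·[0.7217·20.9600 + 0.2783·28.5200] = 20.8693; exercise value = 24.2000 > continuation, so V_dd = 24.2000 (exercise)
Node u (S = 39): continuation = e^(−0.1)·[0.7217·1.1534 + 0.2783·11.6000] = 3.6745; exercise value = 0.0000 ≤ continuation, so V_u = 3.6745
Node d (S = 18): continuation = e^(−0.1)·[0.7217·11.6000 + 0.2783·24.2000] = 13.6693; exercise value = 17.0000 > continuation, so V_d = 17.0000 (exercise)
Node 0 (S = 30): continuation = e^(−0.1)·[0.7217·3.6745 + 0.2783·17.0000] = 6.6808; exercise value = 5.0000 ≤ continuation, so V_0 = 6.6808

$6.68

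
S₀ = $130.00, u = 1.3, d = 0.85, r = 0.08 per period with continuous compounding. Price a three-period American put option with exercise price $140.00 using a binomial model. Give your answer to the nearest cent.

$14.81

Risk-neutral probability p = (e^0.08 − 0.85)/(1.3 − 0.85) = 0.2333/0.4500 = 0.5184
Terminal stock prices: S_uuu = 285.6, S_uud = 186.7, S_udd = 122.1, S_ddd = 79.84
Terminal payoffs (K − S): max(-145.6, 0) = 0, max(-46.75, 0) = 0, max(17.9, 0) = 17.9, max(60.16, 0) = 60.16
Node uu (S = 219.7): continuation = e^(−0.08)·[0.5184·0.0000 + 0.4816·0.0000] = 0.0000; exercise value = 0.0000 ≤ continuation, so V_uu = 0.0000
Node ud (S = 143.7): continuation = e^(−0.08)·[0.5184·0.0000 + 0.4816·17.8975] = 7.9565; exercise value = 0.0000 ≤ continuation, so V_ud = 7.9565
Node dd (S = 93.92): continuation = e^(−0.08)·[0.5184·17.8975 + 0.4816·60.1638] = 35.3113; exercise value = 46.0750 > continuation, so V_dd = 46.0750 (exercise)
Node u (S = 169): continuation = e^(−0.08)·[0.5184·0.0000 + 0.4816·7.9565] = 3.5371; exercise value = 0.0000 ≤ continuation, so V_u = 3.5371
Node d (S = 110.5): continuation = e^(−0.08)·[0.5184·7.9565 + 0.4816·46.0750] = 24.2907; exercise value = 29.5000 > continuation, so V_d = 29.5000 (exercise)
Node 0 (S = 130): continuation = e^(−0.08)·[0.5184·3.5371 + 0.4816·29.5000] = 14.8072; exercise value = 10.0000 ≤ continuation, so V_0 = 14.8072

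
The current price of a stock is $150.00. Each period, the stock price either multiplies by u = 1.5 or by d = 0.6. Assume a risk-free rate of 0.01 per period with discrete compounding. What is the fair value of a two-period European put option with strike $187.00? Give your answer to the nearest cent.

$63.93

Risk-neutral probability p = (1 + 0.01 − 0.6)/(1.5 − 0.6) = 0.4100/0.9000 = 0.4556
Terminal stock prices: S_uu = 337.5, S_ud = 135, S_dd = 54
Terminal payoffs (K − S): max(-150.5, 0) = 0, max(52, 0) = 52, max(133, 0) = 133
Node u (S = 225): V_u = 1/1.01·[0.4556·0.0000 + 0.5444·52.0000] = 28.0308
Node d (S = 90): V_d = 1/1.01·[0.4556·52.0000 + 0.5444·133.0000] = 95.1485
Node 0 (S = 150): V_0 = 1/1.01·[0.4556·28.0308 + 0.5444·95.1485] = 63.9333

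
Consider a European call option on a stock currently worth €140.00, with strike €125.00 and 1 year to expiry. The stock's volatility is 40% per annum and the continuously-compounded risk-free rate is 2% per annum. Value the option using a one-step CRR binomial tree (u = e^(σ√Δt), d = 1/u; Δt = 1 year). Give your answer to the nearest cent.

CRR parameters: u = e^(σ√Δt) = e^(0.4·√1) = 1.4918, d = 1/u = 0.6703
Per-period rate: rΔt = 0.02·1 = 0.02, so R = e^0.02 = 1.0202
Risk-neutral probability p = (e^0.02 − 0.6703)/(1.4918 − 0.6703) = 0.3499/0.8215 = 0.4259
Terminal stock prices: S_u = 208.9, S_d = 93.84
Terminal payoffs (S − K): max(83.86, 0) = 83.86, max(-31.16, 0) = 0
Node 0 (S = 140): V_0 = e^(−0.02)·[0.4259·83.8555 + 0.5741·0.0000] = 35.0071

€35.01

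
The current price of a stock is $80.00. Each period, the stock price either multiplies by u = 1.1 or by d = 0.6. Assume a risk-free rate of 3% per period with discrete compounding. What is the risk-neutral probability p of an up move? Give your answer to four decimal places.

p = 0.8600

Risk-neutral probability p = (1 + 0.03 − 0.6)/(1.1 − 0.6) = 0.4300/0.5000 = 0.8600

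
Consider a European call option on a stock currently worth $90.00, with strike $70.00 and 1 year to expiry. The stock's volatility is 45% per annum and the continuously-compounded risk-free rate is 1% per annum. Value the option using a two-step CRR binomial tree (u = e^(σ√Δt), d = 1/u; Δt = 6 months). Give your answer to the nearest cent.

$27.92

CRR parameters: u = e^(σ√Δt) = e^(0.45·√0.5) = 1.3746, d = 1/u = 0.7275
Per-period rate: rΔt = 0.01·0.5 = 0.005, so R = e^0.005 = 1.0050
Risk-neutral probability p = (e^0.005 − 0.7275)/(1.3746 − 0.7275) = 0.2776/0.6472 = 0.4289
Terminal stock prices: S_uu = 170.1, S_ud = 90, S_dd = 47.63
Terminal payoffs (S − K): max(100.1, 0) = 100.1, max(20, 0) = 20, max(-22.37, 0) = 0
Node u (S = 123.7): V_u = e^(−0.005)·[0.4289·100.0693 + 0.5711·20.0000] = 54.0675
Node d (S = 65.47): V_d = e^(−0.005)·[0.4289·20.0000 + 0.5711·0.0000] = 8.5344
Node 0 (S = 90): V_0 = e^(−0.005)·[0.4289·54.0675 + 0.5711·8.5344] = 27.9218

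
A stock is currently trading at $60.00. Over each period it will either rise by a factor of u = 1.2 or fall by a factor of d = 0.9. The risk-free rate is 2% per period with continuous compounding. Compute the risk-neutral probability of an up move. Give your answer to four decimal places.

Risk-neutral probability p = (e^0.02 − 0.9)/(1.2 − 0.9) = 0.1202/0.3000 = 0.4007

p = 0.4007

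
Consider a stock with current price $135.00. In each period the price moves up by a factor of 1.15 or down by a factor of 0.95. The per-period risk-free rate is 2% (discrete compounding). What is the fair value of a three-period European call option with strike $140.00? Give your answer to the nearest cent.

Risk-neutral probability p = (1 + 0.02 − 0.95)/(1.15 − 0.95) = 0.0700/0.2000 = 0.3500
Terminal stock prices: S_uuu = 205.3, S_uud = 169.6, S_udd = 140.1, S_ddd = 115.7
Terminal payoffs (S − K): max(65.32, 0) = 65.32, max(29.61, 0) = 29.61, max(0.1131, 0) = 0.1131, max(-24.25, 0) = 0
Node uu (S = 178.5): V_uu = 1/1.02·[0.3500·65.3181 + 0.6500·29.6106] = 41.2826
Node ud (S = 147.5): V_ud = 1/1.02·[0.3500·29.6106 + 0.6500·0.1131] = 10.2326
Node dd (S = 121.8): V_dd = 1/1.02·[0.3500·0.1131 + 0.6500·0.0000] = 0.0388
Node u (S = 155.2): V_u = 1/1.02·[0.3500·41.2826 + 0.6500·10.2326] = 20.6864
Node d (S = 128.2): V_d = 1/1.02·[0.3500·10.2326 + 0.6500·0.0388] = 3.5359
Node 0 (S = 135): V_0 = 1/1.02·[0.3500·20.6864 + 0.6500·3.5359] = 9.3515

$9.35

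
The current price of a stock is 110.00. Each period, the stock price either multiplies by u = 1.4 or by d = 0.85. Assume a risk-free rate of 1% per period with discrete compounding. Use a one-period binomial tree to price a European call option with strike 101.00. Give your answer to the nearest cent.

Risk-neutral probability p = (1 + 0.01 − 0.85)/(1.4 − 0.85) = 0.1600/0.5500 = 0.2909
Terminal stock prices: S_u = 154, S_d = 93.5
Terminal payoffs (S − K): max(53, 0) = 53, max(-7.5, 0) = 0
Node 0 (S = 110): V_0 = 1/1.01·[0.2909·53.0000 + 0.7091·0.0000] = 15.2655

15.27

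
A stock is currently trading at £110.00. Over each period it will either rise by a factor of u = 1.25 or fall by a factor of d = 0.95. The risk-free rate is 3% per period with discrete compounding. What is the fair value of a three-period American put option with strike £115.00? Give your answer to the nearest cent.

Risk-neutral probability p = (1 + 0.03 − 0.95)/(1.25 − 0.95) = 0.0800/0.3000 = 0.2667
Terminal stock prices: S_uuu = 214.8, S_uud = 163.3, S_udd = 124.1, S_ddd = 94.31
Terminal payoffs (K − S): max(-99.84, 0) = 0, max(-48.28, 0) = 0, max(-9.094, 0) = 0, max(20.69, 0) = 20.69
Node uu (S = 171.9): continuation = 1/1.03·[0.2667·0.0000 + 0.7333·0.0000] = 0.0000; exercise value = 0.0000 ≤ continuation, so V_uu = 0.0000
Node ud (S = 130.6): continuation = 1/1.03·[0.2667·0.0000 + 0.7333·0.0000] = 0.0000; exercise value = 0.0000 ≤ continuation, so V_ud = 0.0000
Node dd (S = 99.27): continuation = 1/1.03·[0.2667·0.0000 + 0.7333·20.6888] = 14.7299; exercise value = 15.7250 > continuation, so V_dd = 15.7250 (exercise)
Node u (S = 137.5): continuation = 1/1.03·[0.2667·0.0000 + 0.7333·0.0000] = 0.0000; exercise value = 0.0000 ≤ continuation, so V_u = 0.0000
Node d (S = 104.5): continuation = 1/1.03·[0.2667·0.0000 + 0.7333·15.7250] = 11.1958; exercise value = 10.5000 ≤ continuation, so V_d = 11.1958
Node 0 (S = 110): continuation = 1/1.03·[0.2667·0.0000 + 0.7333·11.1958] = 7.9711; exercise value = 5.0000 ≤ continuation, so V_0 = 7.9711

£7.97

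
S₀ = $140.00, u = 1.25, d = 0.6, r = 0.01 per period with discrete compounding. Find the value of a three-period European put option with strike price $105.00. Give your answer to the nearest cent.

$14.17

Risk-neutral probability p = (1 + 0.01 − 0.6)/(1.25 − 0.6) = 0.4100/0.6500 = 0.6308
Terminal stock prices: S_uuu = 273.4, S_uud = 131.2, S_udd = 63, S_ddd = 30.24
Terminal payoffs (K − S): max(-168.4, 0) = 0, max(-26.25, 0) = 0, max(42, 0) = 42, max(74.76, 0) = 74.76
Node uu (S = 218.8): V_uu = 1/1.01·[0.6308·0.0000 + 0.3692·0.0000] = 0.0000
Node ud (S = 105): V_ud = 1/1.01·[0.6308·0.0000 + 0.3692·42.0000] = 15.3542
Node dd (S = 50.4): V_dd = 1/1.01·[0.6308·42.0000 + 0.3692·74.7600] = 53.5604
Node u (S = 175): V_u = 1/1.01·[0.6308·0.0000 + 0.3692·15.3542] = 5.6131
Node d (S = 84): V_d = 1/1.01·[0.6308·15.3542 + 0.3692·53.5604] = 29.1694
Node 0 (S = 140): V_0 = 1/1.01·[0.6308·5.6131 + 0.3692·29.1694] = 14.1691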